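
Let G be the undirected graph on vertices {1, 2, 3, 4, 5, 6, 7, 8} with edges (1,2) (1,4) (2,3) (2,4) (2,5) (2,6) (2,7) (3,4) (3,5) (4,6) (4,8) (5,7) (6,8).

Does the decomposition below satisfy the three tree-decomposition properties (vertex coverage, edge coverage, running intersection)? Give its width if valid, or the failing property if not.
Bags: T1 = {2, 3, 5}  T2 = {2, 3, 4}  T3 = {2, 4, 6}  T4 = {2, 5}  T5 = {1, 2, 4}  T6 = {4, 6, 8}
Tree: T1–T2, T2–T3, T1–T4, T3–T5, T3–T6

A tree decomposition must satisfy three properties: every vertex lies in some bag; for every edge, both endpoints lie together in some bag; and for every vertex, the bags containing it form a connected subtree. Here vertex 7 appears in no bag, so the decomposition is invalid.

No — vertex 7 appears in no bag.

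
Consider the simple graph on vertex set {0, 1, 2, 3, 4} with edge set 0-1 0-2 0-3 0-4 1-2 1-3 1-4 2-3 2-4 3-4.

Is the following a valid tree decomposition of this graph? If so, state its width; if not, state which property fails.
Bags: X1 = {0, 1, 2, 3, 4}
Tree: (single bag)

Yes; width 4.

Vertex coverage: the bags together contain {0, 1, 2, 3, 4}, the full vertex set. Edge coverage: each edge of G has both endpoints in at least one bag. Running intersection: for every vertex, the bags containing it form a connected subtree. All three properties hold, so this is a valid tree decomposition of width max|bag| − 1 = 4, and hence tw(G) ≤ 4.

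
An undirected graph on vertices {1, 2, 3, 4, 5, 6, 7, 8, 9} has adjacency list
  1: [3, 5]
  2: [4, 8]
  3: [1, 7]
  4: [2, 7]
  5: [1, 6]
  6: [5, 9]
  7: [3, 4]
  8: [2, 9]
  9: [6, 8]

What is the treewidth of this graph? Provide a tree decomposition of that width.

The largest bag has 3 vertices, giving width 2; this decomposition certifies tw(G) ≤ 2. Since 7–3–1–5–6–9–8–2–4–7 is a cycle in G, G is not acyclic. Forests are exactly the graphs of treewidth ≤ 1, so tw(G) ≥ 2. Therefore the treewidth is 2.

Treewidth 2.
Bags: B1 = {1, 3, 7}  B2 = {1, 5, 7}  B3 = {5, 6, 7}  B4 = {6, 7, 9}  B5 = {7, 8, 9}  B6 = {2, 7, 8}  B7 = {2, 4, 7}
Tree: B1–B2, B2–B3, B3–B4, B4–B5, B5–B6, B6–B7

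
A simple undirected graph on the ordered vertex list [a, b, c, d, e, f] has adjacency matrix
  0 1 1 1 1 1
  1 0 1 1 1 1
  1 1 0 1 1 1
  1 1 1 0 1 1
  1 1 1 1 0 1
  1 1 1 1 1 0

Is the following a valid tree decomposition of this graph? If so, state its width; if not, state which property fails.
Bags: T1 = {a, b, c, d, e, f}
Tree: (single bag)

Checking the three conditions: (i) the bags cover all of {a, b, c, d, e, f}; (ii) for each edge, some bag contains both endpoints; (iii) the bags containing any fixed vertex form a subtree. All hold, so the decomposition is valid with width 6 − 1 = 5.

Yes; width 5.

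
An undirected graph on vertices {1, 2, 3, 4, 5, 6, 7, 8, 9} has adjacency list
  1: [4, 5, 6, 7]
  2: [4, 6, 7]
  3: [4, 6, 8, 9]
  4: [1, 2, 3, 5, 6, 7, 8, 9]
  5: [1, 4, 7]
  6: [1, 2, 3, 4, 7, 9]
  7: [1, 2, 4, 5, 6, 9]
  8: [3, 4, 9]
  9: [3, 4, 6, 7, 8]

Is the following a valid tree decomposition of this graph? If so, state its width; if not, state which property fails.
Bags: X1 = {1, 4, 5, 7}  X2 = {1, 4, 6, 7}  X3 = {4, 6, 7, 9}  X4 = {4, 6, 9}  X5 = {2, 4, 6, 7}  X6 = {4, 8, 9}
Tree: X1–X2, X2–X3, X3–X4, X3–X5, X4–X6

A tree decomposition must satisfy three properties: every vertex lies in some bag; for every edge, both endpoints lie together in some bag; and for every vertex, the bags containing it form a connected subtree. Here vertex 3 appears in no bag, so the decomposition is invalid.

No — vertex 3 appears in no bag.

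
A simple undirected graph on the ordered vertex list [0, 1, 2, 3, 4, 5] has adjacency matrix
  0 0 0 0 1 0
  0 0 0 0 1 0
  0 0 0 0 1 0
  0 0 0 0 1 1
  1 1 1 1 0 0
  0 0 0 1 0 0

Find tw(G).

1

A width-1 tree decomposition is:
Bags: B1 = {0, 4}  B2 = {2, 4}  B3 = {1, 4}  B4 = {3, 4}  B5 = {3, 5}
Tree: B1–B2, B2–B3, B1–B4, B4–B5
The largest bag has 2 vertices, giving width 1; this decomposition certifies tw(G) ≤ 1. G has an edge, so its treewidth is at least 1. Combining the bounds, tw(G) = 1.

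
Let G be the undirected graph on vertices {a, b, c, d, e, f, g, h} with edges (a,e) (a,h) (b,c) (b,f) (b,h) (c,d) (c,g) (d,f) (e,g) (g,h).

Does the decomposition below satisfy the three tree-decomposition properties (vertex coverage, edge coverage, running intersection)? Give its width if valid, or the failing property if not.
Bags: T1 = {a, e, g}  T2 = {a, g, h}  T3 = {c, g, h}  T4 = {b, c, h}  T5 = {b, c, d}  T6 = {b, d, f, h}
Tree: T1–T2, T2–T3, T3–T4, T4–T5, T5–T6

A tree decomposition must satisfy three properties: every vertex lies in some bag; for every edge, both endpoints lie together in some bag; and for every vertex, the bags containing it form a connected subtree. Here bags containing vertex h are not connected in the tree, so the decomposition is invalid.

No — bags containing vertex h are not connected in the tree.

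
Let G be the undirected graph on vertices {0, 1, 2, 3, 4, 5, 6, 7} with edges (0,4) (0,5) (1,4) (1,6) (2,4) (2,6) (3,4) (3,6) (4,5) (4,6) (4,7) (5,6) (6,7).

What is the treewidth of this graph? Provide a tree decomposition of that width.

Every bag has size at most 3, so the width is 3 − 1 = 2 and tw(G) ≤ 2. For the lower bound, the 3 vertices {0, 4, 5} are pairwise adjacent, and any tree decomposition puts a clique entirely inside one bag — forcing width ≥ 2. Combining the bounds, tw(G) = 2.

Treewidth 2.
One such decomposition:
Bags: B1 = {4, 5, 6}  B2 = {2, 4, 6}  B3 = {0, 4, 5}  B4 = {4, 6, 7}  B5 = {1, 4, 6}  B6 = {3, 4, 6}
Tree: B1–B2, B1–B3, B1–B4, B4–B5, B4–B6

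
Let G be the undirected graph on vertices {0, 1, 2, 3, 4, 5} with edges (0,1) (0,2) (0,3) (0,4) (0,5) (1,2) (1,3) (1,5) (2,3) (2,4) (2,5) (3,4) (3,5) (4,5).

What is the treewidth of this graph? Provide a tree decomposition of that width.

Treewidth 4.
One such decomposition:
Bags: B1 = {0, 1, 2, 3, 5}  B2 = {0, 2, 3, 4, 5}
Tree: B1–B2

The largest bag has 5 vertices, giving width 4; this decomposition certifies tw(G) ≤ 4. On the other hand G contains the 5-clique {0, 1, 2, 3, 5}. A clique must lie in a single bag of any decomposition, so no decomposition can have width below 4. Hence tw(G) = 4 exactly.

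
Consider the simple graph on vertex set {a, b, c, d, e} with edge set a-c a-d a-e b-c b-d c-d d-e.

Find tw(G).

A width-2 tree decomposition is:
Bags: B1 = {b, c, d}  B2 = {a, c, d}  B3 = {a, d, e}
Tree: B1–B2, B2–B3
Each bag holds 3 vertices, so the decomposition has width 2, which upper-bounds the treewidth. Conversely, {a, d, e} is a clique of size 3, and the vertices of any clique must share a bag in every tree decomposition; so some bag has ≥ 3 vertices and tw(G) ≥ 2. Therefore the treewidth is 2.

2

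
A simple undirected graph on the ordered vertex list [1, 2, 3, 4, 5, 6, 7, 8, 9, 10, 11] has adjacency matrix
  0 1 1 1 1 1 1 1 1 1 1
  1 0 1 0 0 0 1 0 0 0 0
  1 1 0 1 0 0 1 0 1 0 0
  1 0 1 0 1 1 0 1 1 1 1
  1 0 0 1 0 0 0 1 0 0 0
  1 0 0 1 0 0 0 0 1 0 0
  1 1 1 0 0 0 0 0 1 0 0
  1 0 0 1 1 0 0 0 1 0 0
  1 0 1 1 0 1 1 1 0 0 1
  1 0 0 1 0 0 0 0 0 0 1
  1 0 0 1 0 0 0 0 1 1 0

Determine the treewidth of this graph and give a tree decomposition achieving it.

Every bag has size at most 4, so the width is 4 − 1 = 3 and tw(G) ≤ 3. Conversely, {1, 2, 3, 7} is a clique of size 4, and the vertices of any clique must share a bag in every tree decomposition; so some bag has ≥ 4 vertices and tw(G) ≥ 3. Hence tw(G) = 3 exactly.

Treewidth 3.
Bags: B1 = {1, 4, 8, 9}  B2 = {1, 4, 9, 11}  B3 = {1, 3, 4, 9}  B4 = {1, 3, 7, 9}  B5 = {1, 2, 3, 7}  B6 = {1, 4, 10, 11}  B7 = {1, 4, 6, 9}  B8 = {1, 4, 5, 8}
Tree: B1–B2, B2–B3, B3–B4, B4–B5, B2–B6, B2–B7, B1–B8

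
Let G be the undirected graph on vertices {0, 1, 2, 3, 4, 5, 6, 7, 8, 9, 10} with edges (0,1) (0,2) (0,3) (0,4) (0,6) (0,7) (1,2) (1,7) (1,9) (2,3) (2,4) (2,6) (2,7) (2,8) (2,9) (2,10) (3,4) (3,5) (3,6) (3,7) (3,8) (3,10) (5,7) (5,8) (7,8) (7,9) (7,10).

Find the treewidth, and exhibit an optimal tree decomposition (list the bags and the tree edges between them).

Each bag holds 4 vertices, so the decomposition has width 3, which upper-bounds the treewidth. On the other hand G contains the 4-clique {0, 1, 2, 7}. A clique must lie in a single bag of any decomposition, so no decomposition can have width below 3. Hence tw(G) = 3 exactly.

Treewidth 3.
One optimal decomposition is:
Bags: B1 = {2, 3, 7, 8}  B2 = {2, 3, 7, 10}  B3 = {0, 2, 3, 7}  B4 = {0, 1, 2, 7}  B5 = {1, 2, 7, 9}  B6 = {0, 2, 3, 4}  B7 = {3, 5, 7, 8}  B8 = {0, 2, 3, 6}
Tree: B1–B2, B1–B3, B3–B4, B4–B5, B3–B6, B1–B7, B3–B8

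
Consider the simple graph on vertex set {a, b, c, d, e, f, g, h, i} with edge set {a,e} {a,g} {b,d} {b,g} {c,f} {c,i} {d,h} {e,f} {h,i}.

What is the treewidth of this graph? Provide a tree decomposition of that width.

The largest bag has 3 vertices, giving width 2; this decomposition certifies tw(G) ≤ 2. For the lower bound, G contains the cycle i–c–f–e–a–g–b–d–h–i, so G is not a forest; only forests have treewidth ≤ 1, hence tw(G) ≥ 2. Hence tw(G) = 2 exactly.

Treewidth 2.
One such decomposition:
Bags: B1 = {c, f, i}  B2 = {e, f, i}  B3 = {a, e, i}  B4 = {a, g, i}  B5 = {b, g, i}  B6 = {b, d, i}  B7 = {d, h, i}
Tree: B1–B2, B2–B3, B3–B4, B4–B5, B5–B6, B6–B7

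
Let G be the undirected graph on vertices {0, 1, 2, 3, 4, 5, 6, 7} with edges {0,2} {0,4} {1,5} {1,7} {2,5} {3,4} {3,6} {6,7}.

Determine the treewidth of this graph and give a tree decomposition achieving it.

Treewidth 2.
One such decomposition:
Bags: B1 = {1, 5, 7}  B2 = {5, 6, 7}  B3 = {3, 5, 6}  B4 = {3, 4, 5}  B5 = {0, 4, 5}  B6 = {0, 2, 5}
Tree: B1–B2, B2–B3, B3–B4, B4–B5, B5–B6

Every bag has size at most 3, so the width is 3 − 1 = 2 and tw(G) ≤ 2. Since 5–1–7–6–3–4–0–2–5 is a cycle in G, G is not acyclic. Forests are exactly the graphs of treewidth ≤ 1, so tw(G) ≥ 2. Therefore the treewidth is 2.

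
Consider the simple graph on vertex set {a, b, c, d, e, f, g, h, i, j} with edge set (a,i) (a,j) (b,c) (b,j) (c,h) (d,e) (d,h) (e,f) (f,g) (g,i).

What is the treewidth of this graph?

2

A width-2 tree decomposition is:
Bags: B1 = {e, f, g}  B2 = {d, e, g}  B3 = {d, g, h}  B4 = {c, g, h}  B5 = {b, c, g}  B6 = {b, g, j}  B7 = {a, g, j}  B8 = {a, g, i}
Tree: B1–B2, B2–B3, B3–B4, B4–B5, B5–B6, B6–B7, B7–B8
Each bag holds 3 vertices, so the decomposition has width 2, which upper-bounds the treewidth. Since g–f–e–d–h–c–b–j–a–i–g is a cycle in G, G is not acyclic. Forests are exactly the graphs of treewidth ≤ 1, so tw(G) ≥ 2. The upper and lower bounds meet at 2, so that is the treewidth.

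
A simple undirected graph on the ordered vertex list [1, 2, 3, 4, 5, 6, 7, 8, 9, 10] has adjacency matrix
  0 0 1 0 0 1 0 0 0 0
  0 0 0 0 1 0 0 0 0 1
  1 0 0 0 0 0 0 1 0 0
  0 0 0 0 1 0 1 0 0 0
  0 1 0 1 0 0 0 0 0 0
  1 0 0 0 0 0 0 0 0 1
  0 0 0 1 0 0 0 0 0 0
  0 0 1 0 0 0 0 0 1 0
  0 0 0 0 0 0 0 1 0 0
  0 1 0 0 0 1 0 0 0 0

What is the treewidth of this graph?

1

A width-1 tree decomposition is:
Bags: B1 = {4, 7}  B2 = {4, 5}  B3 = {2, 5}  B4 = {2, 10}  B5 = {6, 10}  B6 = {1, 6}  B7 = {1, 3}  B8 = {3, 8}  B9 = {8, 9}
Tree: B1–B2, B2–B3, B3–B4, B4–B5, B5–B6, B6–B7, B7–B8, B8–B9
Each bag holds 2 vertices, so the decomposition has width 1, which upper-bounds the treewidth. Since G has at least one edge (e.g. 7–4), it is not an edgeless graph, so tw(G) ≥ 1. Therefore the treewidth is 1.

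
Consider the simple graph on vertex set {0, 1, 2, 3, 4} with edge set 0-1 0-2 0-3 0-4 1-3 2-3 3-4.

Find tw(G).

A width-2 tree decomposition is:
Bags: B1 = {0, 2, 3}  B2 = {0, 1, 3}  B3 = {0, 3, 4}
Tree: B1–B2, B1–B3
Each bag holds 3 vertices, so the decomposition has width 2, which upper-bounds the treewidth. For the lower bound, the 3 vertices {0, 1, 3} are pairwise adjacent, and any tree decomposition puts a clique entirely inside one bag — forcing width ≥ 2. The upper and lower bounds meet at 2, so that is the treewidth.

2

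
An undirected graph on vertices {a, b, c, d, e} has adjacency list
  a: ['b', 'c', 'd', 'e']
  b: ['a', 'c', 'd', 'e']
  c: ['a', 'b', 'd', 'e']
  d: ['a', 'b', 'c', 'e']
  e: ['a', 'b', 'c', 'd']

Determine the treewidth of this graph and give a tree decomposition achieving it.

Treewidth 4.
One optimal decomposition is:
Bags: B1 = {a, b, c, d, e}
Tree: (single bag)

With just one bag of size 5, the width is 5 − 1 = 4, so tw(G) ≤ 4. Conversely, {a, b, c, d, e} is a clique of size 5, and the vertices of any clique must share a bag in every tree decomposition; so some bag has ≥ 5 vertices and tw(G) ≥ 4. Hence tw(G) = 4 exactly.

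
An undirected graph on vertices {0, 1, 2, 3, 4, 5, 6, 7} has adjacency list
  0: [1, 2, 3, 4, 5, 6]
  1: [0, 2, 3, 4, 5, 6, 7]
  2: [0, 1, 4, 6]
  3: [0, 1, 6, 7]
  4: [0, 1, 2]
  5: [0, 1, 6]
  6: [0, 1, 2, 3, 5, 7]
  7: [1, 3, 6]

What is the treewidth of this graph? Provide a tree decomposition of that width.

Each bag holds 4 vertices, so the decomposition has width 3, which upper-bounds the treewidth. For the lower bound, the 4 vertices {0, 1, 2, 4} are pairwise adjacent, and any tree decomposition puts a clique entirely inside one bag — forcing width ≥ 3. Therefore the treewidth is 3.

Treewidth 3.
One optimal decomposition is:
Bags: B1 = {0, 1, 3, 6}  B2 = {0, 1, 2, 6}  B3 = {1, 3, 6, 7}  B4 = {0, 1, 5, 6}  B5 = {0, 1, 2, 4}
Tree: B1–B2, B1–B3, B1–B4, B2–B5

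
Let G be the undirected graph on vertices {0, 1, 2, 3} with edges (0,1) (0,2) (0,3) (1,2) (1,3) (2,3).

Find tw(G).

A width-3 tree decomposition is:
Bags: B1 = {0, 1, 2, 3}
Tree: (single bag)
A single bag containing all 4 vertices is trivially a valid decomposition of width 3. For the lower bound, the 4 vertices {0, 1, 2, 3} are pairwise adjacent, and any tree decomposition puts a clique entirely inside one bag — forcing width ≥ 3. Combining the bounds, tw(G) = 3.

3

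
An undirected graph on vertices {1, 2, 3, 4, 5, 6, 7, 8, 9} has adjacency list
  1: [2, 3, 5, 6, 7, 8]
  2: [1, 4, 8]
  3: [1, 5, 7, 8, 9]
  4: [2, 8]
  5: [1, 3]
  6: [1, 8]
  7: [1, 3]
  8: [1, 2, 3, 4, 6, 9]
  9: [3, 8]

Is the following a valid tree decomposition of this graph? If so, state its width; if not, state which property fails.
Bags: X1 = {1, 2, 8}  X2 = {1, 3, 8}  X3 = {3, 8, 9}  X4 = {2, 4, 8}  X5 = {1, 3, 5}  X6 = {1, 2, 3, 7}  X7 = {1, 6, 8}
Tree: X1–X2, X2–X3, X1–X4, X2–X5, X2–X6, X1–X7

No — bags containing vertex 2 are not connected in the tree.

A tree decomposition must satisfy three properties: every vertex lies in some bag; for every edge, both endpoints lie together in some bag; and for every vertex, the bags containing it form a connected subtree. Here bags containing vertex 2 are not connected in the tree, so the decomposition is invalid.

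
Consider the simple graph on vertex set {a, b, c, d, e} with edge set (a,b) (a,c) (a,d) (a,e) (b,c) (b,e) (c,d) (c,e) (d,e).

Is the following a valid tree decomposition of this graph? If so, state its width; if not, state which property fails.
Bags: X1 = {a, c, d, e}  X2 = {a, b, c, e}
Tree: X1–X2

Yes; width 3.

Vertex coverage: the bags together contain {a, b, c, d, e}, the full vertex set. Edge coverage: each edge of G has both endpoints in at least one bag. Running intersection: for every vertex, the bags containing it form a connected subtree. All three properties hold, so this is a valid tree decomposition of width max|bag| − 1 = 3, and hence tw(G) ≤ 3.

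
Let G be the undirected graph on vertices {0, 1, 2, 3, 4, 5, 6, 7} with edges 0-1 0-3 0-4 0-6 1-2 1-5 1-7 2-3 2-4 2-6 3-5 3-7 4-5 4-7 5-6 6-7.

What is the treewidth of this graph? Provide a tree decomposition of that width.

Treewidth 4.
One optimal decomposition is:
Bags: B1 = {0, 2, 4, 5, 7}  B2 = {0, 2, 3, 5, 7}  B3 = {0, 1, 2, 5, 7}  B4 = {0, 2, 5, 6, 7}
Tree: B1–B2, B2–B3, B3–B4

The largest bag has 5 vertices, giving width 4; this decomposition certifies tw(G) ≤ 4. For the lower bound: the 5 vertex sets {2,4}, {3,7}, {1,5}, {0}, {6} are disjoint, each induces a connected subgraph, and every pair is joined by at least one edge of G. Contracting each set to a single vertex therefore yields K_{5} as a minor, and since treewidth is minor-monotone, tw(G) ≥ tw(K_{5}) = 4. Therefore the treewidth is 4.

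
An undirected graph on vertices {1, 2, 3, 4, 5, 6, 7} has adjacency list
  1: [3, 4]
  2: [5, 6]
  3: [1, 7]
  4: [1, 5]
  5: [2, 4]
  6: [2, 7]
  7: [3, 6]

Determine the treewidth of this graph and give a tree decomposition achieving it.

Every bag has size at most 3, so the width is 3 − 1 = 2 and tw(G) ≤ 2. For the lower bound, G contains the cycle 2–5–4–1–3–7–6–2, so G is not a forest; only forests have treewidth ≤ 1, hence tw(G) ≥ 2. Combining the bounds, tw(G) = 2.

Treewidth 2.
Bags: B1 = {2, 4, 5}  B2 = {1, 2, 4}  B3 = {1, 2, 3}  B4 = {2, 3, 7}  B5 = {2, 6, 7}
Tree: B1–B2, B2–B3, B3–B4, B4–B5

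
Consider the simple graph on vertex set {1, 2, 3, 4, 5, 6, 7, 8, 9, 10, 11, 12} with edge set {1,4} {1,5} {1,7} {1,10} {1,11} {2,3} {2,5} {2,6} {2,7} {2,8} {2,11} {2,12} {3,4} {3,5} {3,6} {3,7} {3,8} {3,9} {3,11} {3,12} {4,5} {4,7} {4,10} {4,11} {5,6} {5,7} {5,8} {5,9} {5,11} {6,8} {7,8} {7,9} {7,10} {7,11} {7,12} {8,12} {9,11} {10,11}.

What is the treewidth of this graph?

4

A width-4 tree decomposition is:
Bags: B1 = {2, 3, 5, 7, 11}  B2 = {3, 4, 5, 7, 11}  B3 = {3, 5, 7, 9, 11}  B4 = {2, 3, 5, 7, 8}  B5 = {1, 4, 5, 7, 11}  B6 = {2, 3, 5, 6, 8}  B7 = {1, 4, 7, 10, 11}  B8 = {2, 3, 7, 8, 12}
Tree: B1–B2, B1–B3, B1–B4, B2–B5, B4–B6, B5–B7, B4–B8
Each bag holds 5 vertices, so the decomposition has width 4, which upper-bounds the treewidth. For the lower bound, the 5 vertices {2, 3, 5, 6, 8} are pairwise adjacent, and any tree decomposition puts a clique entirely inside one bag — forcing width ≥ 4. Combining the bounds, tw(G) = 4.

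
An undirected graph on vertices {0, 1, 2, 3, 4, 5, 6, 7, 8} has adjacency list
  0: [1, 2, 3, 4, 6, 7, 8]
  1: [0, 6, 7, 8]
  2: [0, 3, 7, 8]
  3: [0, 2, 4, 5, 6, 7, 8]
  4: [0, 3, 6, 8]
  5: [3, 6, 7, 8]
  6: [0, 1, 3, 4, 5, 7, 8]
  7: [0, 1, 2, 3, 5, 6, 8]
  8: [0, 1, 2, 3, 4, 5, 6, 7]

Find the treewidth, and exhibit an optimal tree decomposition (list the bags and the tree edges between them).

Each bag holds 5 vertices, so the decomposition has width 4, which upper-bounds the treewidth. Conversely, {0, 1, 6, 7, 8} is a clique of size 5, and the vertices of any clique must share a bag in every tree decomposition; so some bag has ≥ 5 vertices and tw(G) ≥ 4. Therefore the treewidth is 4.

Treewidth 4.
Bags: B1 = {0, 3, 6, 7, 8}  B2 = {0, 3, 4, 6, 8}  B3 = {0, 2, 3, 7, 8}  B4 = {0, 1, 6, 7, 8}  B5 = {3, 5, 6, 7, 8}
Tree: B1–B2, B1–B3, B1–B4, B1–B5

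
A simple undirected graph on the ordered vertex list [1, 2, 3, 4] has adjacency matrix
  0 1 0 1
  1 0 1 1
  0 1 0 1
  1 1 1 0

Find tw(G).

2

A width-2 tree decomposition is:
Bags: B1 = {2, 3, 4}  B2 = {1, 2, 4}
Tree: B1–B2
Each bag holds 3 vertices, so the decomposition has width 2, which upper-bounds the treewidth. On the other hand G contains the 3-clique {1, 2, 4}. A clique must lie in a single bag of any decomposition, so no decomposition can have width below 2. Combining the bounds, tw(G) = 2.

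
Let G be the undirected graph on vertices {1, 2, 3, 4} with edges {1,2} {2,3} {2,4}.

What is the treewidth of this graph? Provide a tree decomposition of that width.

The largest bag has 2 vertices, giving width 1; this decomposition certifies tw(G) ≤ 1. Any graph with an edge has treewidth ≥ 1, and G has the edge 2–3. Combining the bounds, tw(G) = 1.

Treewidth 1.
Bags: B1 = {2, 3}  B2 = {2, 4}  B3 = {1, 2}
Tree: B1–B2, B2–B3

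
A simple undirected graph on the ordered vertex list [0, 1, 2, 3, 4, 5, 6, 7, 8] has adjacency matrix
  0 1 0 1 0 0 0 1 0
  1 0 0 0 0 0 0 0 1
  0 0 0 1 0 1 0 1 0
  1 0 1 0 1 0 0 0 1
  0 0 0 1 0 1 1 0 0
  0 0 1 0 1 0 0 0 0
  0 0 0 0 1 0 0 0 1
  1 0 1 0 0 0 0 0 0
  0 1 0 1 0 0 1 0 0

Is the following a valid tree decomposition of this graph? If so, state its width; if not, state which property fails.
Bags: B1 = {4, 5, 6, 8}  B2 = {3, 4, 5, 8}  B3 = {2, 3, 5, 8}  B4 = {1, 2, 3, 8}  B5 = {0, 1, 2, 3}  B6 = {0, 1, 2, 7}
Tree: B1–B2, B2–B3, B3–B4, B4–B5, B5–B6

Vertex coverage: the bags together contain {0, 1, 2, 3, 4, 5, 6, 7, 8}, the full vertex set. Edge coverage: each edge of G has both endpoints in at least one bag. Running intersection: for every vertex, the bags containing it form a connected subtree. All three properties hold, so this is a valid tree decomposition of width max|bag| − 1 = 3, and hence tw(G) ≤ 3.

Yes; width 3.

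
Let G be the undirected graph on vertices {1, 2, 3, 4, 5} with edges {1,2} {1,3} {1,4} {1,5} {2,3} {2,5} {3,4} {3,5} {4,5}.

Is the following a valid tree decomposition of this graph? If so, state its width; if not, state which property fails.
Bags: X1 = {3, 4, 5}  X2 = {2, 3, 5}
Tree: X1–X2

No — vertex 1 appears in no bag.

A tree decomposition must satisfy three properties: every vertex lies in some bag; for every edge, both endpoints lie together in some bag; and for every vertex, the bags containing it form a connected subtree. Here vertex 1 appears in no bag, so the decomposition is invalid.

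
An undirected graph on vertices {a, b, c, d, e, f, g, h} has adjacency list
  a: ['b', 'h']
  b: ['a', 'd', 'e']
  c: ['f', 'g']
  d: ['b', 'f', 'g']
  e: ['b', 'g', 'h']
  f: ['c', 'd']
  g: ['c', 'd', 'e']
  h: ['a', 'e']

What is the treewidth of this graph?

2

A width-2 tree decomposition is:
Bags: B1 = {c, d, f}  B2 = {c, d, g}  B3 = {b, d, g}  B4 = {b, e, g}  B5 = {a, b, e}  B6 = {a, e, h}
Tree: B1–B2, B2–B3, B3–B4, B4–B5, B5–B6
Every bag has size at most 3, so the width is 3 − 1 = 2 and tw(G) ≤ 2. For the lower bound, G contains the cycle f–c–g–d–f, so G is not a forest; only forests have treewidth ≤ 1, hence tw(G) ≥ 2. Hence tw(G) = 2 exactly.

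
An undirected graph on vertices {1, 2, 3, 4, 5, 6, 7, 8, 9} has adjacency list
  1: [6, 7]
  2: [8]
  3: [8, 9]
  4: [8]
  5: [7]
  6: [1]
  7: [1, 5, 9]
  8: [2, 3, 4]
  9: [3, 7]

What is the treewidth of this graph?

A width-1 tree decomposition is:
Bags: B1 = {7, 9}  B2 = {3, 9}  B3 = {5, 7}  B4 = {1, 7}  B5 = {1, 6}  B6 = {3, 8}  B7 = {2, 8}  B8 = {4, 8}
Tree: B1–B2, B1–B3, B1–B4, B4–B5, B2–B6, B6–B7, B7–B8
Every bag has size at most 2, so the width is 2 − 1 = 1 and tw(G) ≤ 1. Any graph with an edge has treewidth ≥ 1, and G has the edge 7–9. The upper and lower bounds meet at 1, so that is the treewidth.

1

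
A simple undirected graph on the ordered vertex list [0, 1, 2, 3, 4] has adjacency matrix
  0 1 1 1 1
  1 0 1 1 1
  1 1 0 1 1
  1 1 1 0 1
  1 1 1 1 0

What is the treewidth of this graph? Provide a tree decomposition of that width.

Treewidth 4.
Bags: B1 = {0, 1, 2, 3, 4}
Tree: (single bag)

With just one bag of size 5, the width is 5 − 1 = 4, so tw(G) ≤ 4. On the other hand G contains the 5-clique {0, 1, 2, 3, 4}. A clique must lie in a single bag of any decomposition, so no decomposition can have width below 4. Therefore the treewidth is 4.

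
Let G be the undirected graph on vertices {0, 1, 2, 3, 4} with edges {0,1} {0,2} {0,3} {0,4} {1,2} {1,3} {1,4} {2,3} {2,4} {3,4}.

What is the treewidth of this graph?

A width-4 tree decomposition is:
Bags: B1 = {0, 1, 2, 3, 4}
Tree: (single bag)
A single bag containing all 5 vertices is trivially a valid decomposition of width 4. On the other hand G contains the 5-clique {0, 1, 2, 3, 4}. A clique must lie in a single bag of any decomposition, so no decomposition can have width below 4. Hence tw(G) = 4 exactly.

4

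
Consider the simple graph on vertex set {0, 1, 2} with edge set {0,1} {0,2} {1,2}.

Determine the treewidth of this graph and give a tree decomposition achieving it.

With just one bag of size 3, the width is 3 − 1 = 2, so tw(G) ≤ 2. For the lower bound, the 3 vertices {0, 1, 2} are pairwise adjacent, and any tree decomposition puts a clique entirely inside one bag — forcing width ≥ 2. The upper and lower bounds meet at 2, so that is the treewidth.

Treewidth 2.
Bags: B1 = {0, 1, 2}
Tree: (single bag)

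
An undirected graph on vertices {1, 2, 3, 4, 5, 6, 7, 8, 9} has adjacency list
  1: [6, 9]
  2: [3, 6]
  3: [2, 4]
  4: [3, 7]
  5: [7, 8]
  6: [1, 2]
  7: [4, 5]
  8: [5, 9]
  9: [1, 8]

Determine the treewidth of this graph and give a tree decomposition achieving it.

The largest bag has 3 vertices, giving width 2; this decomposition certifies tw(G) ≤ 2. The edges 7–4–3–2–6–1–9–8–5–7 form a cycle, so G is not a tree and its treewidth is at least 2. Combining the bounds, tw(G) = 2.

Treewidth 2.
One optimal decomposition is:
Bags: B1 = {3, 4, 7}  B2 = {2, 3, 7}  B3 = {2, 6, 7}  B4 = {1, 6, 7}  B5 = {1, 7, 9}  B6 = {7, 8, 9}  B7 = {5, 7, 8}
Tree: B1–B2, B2–B3, B3–B4, B4–B5, B5–B6, B6–B7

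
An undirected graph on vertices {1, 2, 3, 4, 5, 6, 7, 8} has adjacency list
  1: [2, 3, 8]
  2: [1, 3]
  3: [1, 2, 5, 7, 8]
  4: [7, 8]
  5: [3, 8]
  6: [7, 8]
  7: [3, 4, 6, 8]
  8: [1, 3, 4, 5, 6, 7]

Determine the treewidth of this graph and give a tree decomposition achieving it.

Treewidth 2.
Bags: B1 = {6, 7, 8}  B2 = {3, 7, 8}  B3 = {1, 3, 8}  B4 = {3, 5, 8}  B5 = {1, 2, 3}  B6 = {4, 7, 8}
Tree: B1–B2, B2–B3, B3–B4, B3–B5, B1–B6

Every bag has size at most 3, so the width is 3 − 1 = 2 and tw(G) ≤ 2. For the lower bound, the 3 vertices {1, 3, 8} are pairwise adjacent, and any tree decomposition puts a clique entirely inside one bag — forcing width ≥ 2. Combining the bounds, tw(G) = 2.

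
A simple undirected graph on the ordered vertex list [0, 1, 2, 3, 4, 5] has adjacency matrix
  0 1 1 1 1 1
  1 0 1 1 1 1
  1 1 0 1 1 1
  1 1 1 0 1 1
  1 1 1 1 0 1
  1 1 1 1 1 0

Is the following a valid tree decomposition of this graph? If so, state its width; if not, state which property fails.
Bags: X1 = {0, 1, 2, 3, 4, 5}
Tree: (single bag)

Every vertex of G appears in some bag (union = {0, 1, 2, 3, 4, 5}); every edge is covered by a bag; and for each vertex v the set of bags containing v is connected in the bag tree. The decomposition is therefore valid. The largest bag has 6 vertices, so the width is 5.

Yes; width 5.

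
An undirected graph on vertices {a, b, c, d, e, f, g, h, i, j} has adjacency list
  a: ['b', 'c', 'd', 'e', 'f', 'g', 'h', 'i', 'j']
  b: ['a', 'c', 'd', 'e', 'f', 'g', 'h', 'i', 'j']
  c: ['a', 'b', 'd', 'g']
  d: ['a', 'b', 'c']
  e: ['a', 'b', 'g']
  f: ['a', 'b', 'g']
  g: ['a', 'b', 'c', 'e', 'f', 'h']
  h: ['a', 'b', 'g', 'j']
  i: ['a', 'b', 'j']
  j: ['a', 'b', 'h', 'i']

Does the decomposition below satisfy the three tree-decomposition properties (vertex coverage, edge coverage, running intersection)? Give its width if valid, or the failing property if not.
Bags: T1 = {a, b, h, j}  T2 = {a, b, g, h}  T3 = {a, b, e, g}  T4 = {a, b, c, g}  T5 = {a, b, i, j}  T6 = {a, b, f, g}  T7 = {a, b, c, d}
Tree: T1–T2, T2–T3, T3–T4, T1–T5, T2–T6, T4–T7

Vertex coverage: the bags together contain {a, b, c, d, e, f, g, h, i, j}, the full vertex set. Edge coverage: each edge of G has both endpoints in at least one bag. Running intersection: for every vertex, the bags containing it form a connected subtree. All three properties hold, so this is a valid tree decomposition of width max|bag| − 1 = 3, and hence tw(G) ≤ 3.

Yes; width 3.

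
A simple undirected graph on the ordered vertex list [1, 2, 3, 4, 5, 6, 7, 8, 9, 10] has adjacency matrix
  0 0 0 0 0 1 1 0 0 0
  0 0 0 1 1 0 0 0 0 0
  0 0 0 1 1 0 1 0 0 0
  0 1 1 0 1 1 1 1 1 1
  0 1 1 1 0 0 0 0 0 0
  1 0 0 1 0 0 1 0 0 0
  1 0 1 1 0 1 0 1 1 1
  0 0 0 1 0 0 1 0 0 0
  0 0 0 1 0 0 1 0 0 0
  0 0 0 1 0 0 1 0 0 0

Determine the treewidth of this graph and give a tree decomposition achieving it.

Treewidth 2.
Bags: B1 = {3, 4, 7}  B2 = {4, 6, 7}  B3 = {3, 4, 5}  B4 = {4, 7, 8}  B5 = {2, 4, 5}  B6 = {4, 7, 10}  B7 = {4, 7, 9}  B8 = {1, 6, 7}
Tree: B1–B2, B1–B3, B2–B4, B3–B5, B2–B6, B6–B7, B2–B8

The largest bag has 3 vertices, giving width 2; this decomposition certifies tw(G) ≤ 2. On the other hand G contains the 3-clique {1, 6, 7}. A clique must lie in a single bag of any decomposition, so no decomposition can have width below 2. Combining the bounds, tw(G) = 2.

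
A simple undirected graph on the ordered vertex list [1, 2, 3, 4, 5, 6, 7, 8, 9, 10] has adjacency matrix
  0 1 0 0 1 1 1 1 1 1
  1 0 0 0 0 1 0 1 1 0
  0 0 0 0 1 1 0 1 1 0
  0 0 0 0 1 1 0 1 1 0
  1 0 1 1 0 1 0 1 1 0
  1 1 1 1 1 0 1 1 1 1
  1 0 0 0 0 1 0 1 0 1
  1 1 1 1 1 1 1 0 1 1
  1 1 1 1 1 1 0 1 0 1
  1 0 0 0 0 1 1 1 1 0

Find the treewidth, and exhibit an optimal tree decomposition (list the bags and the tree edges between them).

The largest bag has 5 vertices, giving width 4; this decomposition certifies tw(G) ≤ 4. Conversely, {1, 2, 6, 8, 9} is a clique of size 5, and the vertices of any clique must share a bag in every tree decomposition; so some bag has ≥ 5 vertices and tw(G) ≥ 4. Hence tw(G) = 4 exactly.

Treewidth 4.
One such decomposition:
Bags: B1 = {1, 6, 8, 9, 10}  B2 = {1, 5, 6, 8, 9}  B3 = {1, 6, 7, 8, 10}  B4 = {1, 2, 6, 8, 9}  B5 = {3, 5, 6, 8, 9}  B6 = {4, 5, 6, 8, 9}
Tree: B1–B2, B1–B3, B1–B4, B2–B5, B2–B6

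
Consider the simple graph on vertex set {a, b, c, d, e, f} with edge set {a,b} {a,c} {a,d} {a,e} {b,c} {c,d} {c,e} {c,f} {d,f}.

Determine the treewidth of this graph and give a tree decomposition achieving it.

Treewidth 2.
Bags: B1 = {a, c, e}  B2 = {a, c, d}  B3 = {a, b, c}  B4 = {c, d, f}
Tree: B1–B2, B1–B3, B2–B4

The largest bag has 3 vertices, giving width 2; this decomposition certifies tw(G) ≤ 2. On the other hand G contains the 3-clique {a, c, d}. A clique must lie in a single bag of any decomposition, so no decomposition can have width below 2. Therefore the treewidth is 2.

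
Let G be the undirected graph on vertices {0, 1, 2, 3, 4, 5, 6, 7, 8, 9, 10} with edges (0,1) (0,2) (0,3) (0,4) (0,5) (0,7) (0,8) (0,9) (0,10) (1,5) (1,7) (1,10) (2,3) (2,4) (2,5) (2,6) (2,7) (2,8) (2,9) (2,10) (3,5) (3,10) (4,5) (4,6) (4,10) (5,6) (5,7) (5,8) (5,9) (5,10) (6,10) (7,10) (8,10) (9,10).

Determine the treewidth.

A width-4 tree decomposition is:
Bags: B1 = {0, 2, 5, 7, 10}  B2 = {0, 1, 5, 7, 10}  B3 = {0, 2, 4, 5, 10}  B4 = {2, 4, 5, 6, 10}  B5 = {0, 2, 5, 9, 10}  B6 = {0, 2, 5, 8, 10}  B7 = {0, 2, 3, 5, 10}
Tree: B1–B2, B1–B3, B3–B4, B1–B5, B5–B6, B5–B7
Every bag has size at most 5, so the width is 5 − 1 = 4 and tw(G) ≤ 4. Conversely, {0, 1, 5, 7, 10} is a clique of size 5, and the vertices of any clique must share a bag in every tree decomposition; so some bag has ≥ 5 vertices and tw(G) ≥ 4. The upper and lower bounds meet at 4, so that is the treewidth.

4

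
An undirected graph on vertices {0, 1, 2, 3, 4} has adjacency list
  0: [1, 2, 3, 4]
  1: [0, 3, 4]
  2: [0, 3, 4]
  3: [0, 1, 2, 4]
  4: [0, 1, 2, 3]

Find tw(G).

3

A width-3 tree decomposition is:
Bags: B1 = {0, 2, 3, 4}  B2 = {0, 1, 3, 4}
Tree: B1–B2
Every bag has size at most 4, so the width is 4 − 1 = 3 and tw(G) ≤ 3. For the lower bound, the 4 vertices {0, 1, 3, 4} are pairwise adjacent, and any tree decomposition puts a clique entirely inside one bag — forcing width ≥ 3. The upper and lower bounds meet at 3, so that is the treewidth.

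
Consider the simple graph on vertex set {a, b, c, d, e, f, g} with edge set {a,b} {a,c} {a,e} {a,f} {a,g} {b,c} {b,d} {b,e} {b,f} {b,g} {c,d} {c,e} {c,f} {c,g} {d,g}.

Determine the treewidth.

A width-3 tree decomposition is:
Bags: B1 = {b, c, d, g}  B2 = {a, b, c, g}  B3 = {a, b, c, f}  B4 = {a, b, c, e}
Tree: B1–B2, B2–B3, B3–B4
The largest bag has 4 vertices, giving width 3; this decomposition certifies tw(G) ≤ 3. Conversely, {b, c, d, g} is a clique of size 4, and the vertices of any clique must share a bag in every tree decomposition; so some bag has ≥ 4 vertices and tw(G) ≥ 3. Combining the bounds, tw(G) = 3.

3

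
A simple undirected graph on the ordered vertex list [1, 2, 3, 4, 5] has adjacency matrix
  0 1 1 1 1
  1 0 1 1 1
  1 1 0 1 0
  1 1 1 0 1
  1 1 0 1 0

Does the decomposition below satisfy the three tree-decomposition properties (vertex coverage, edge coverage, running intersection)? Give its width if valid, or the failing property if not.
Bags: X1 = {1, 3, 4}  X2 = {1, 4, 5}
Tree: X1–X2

A tree decomposition must satisfy three properties: every vertex lies in some bag; for every edge, both endpoints lie together in some bag; and for every vertex, the bags containing it form a connected subtree. Here vertex 2 appears in no bag, so the decomposition is invalid.

No — vertex 2 appears in no bag.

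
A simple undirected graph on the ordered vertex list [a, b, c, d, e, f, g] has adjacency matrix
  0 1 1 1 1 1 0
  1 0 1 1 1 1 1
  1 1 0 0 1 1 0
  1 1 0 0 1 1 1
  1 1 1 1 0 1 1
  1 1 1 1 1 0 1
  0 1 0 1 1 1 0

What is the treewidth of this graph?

A width-4 tree decomposition is:
Bags: B1 = {b, d, e, f, g}  B2 = {a, b, d, e, f}  B3 = {a, b, c, e, f}
Tree: B1–B2, B2–B3
Every bag has size at most 5, so the width is 5 − 1 = 4 and tw(G) ≤ 4. For the lower bound, the 5 vertices {b, d, e, f, g} are pairwise adjacent, and any tree decomposition puts a clique entirely inside one bag — forcing width ≥ 4. Hence tw(G) = 4 exactly.

4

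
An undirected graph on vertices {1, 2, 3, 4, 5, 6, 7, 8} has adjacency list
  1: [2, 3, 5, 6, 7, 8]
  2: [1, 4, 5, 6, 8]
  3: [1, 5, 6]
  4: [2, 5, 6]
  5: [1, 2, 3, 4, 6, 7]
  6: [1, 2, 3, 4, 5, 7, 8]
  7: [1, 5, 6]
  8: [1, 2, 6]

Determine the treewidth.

3

A width-3 tree decomposition is:
Bags: B1 = {1, 2, 6, 8}  B2 = {1, 2, 5, 6}  B3 = {1, 5, 6, 7}  B4 = {2, 4, 5, 6}  B5 = {1, 3, 5, 6}
Tree: B1–B2, B2–B3, B2–B4, B3–B5
Every bag has size at most 4, so the width is 4 − 1 = 3 and tw(G) ≤ 3. On the other hand G contains the 4-clique {1, 2, 6, 8}. A clique must lie in a single bag of any decomposition, so no decomposition can have width below 3. Combining the bounds, tw(G) = 3.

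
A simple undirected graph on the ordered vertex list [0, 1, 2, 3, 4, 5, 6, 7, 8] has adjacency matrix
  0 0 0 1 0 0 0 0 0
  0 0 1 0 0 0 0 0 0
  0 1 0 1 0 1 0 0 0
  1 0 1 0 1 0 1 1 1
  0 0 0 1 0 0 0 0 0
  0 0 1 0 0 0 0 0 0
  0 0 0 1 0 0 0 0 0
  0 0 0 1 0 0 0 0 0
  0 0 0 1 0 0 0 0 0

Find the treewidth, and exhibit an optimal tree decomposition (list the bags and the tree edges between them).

Each bag holds 2 vertices, so the decomposition has width 1, which upper-bounds the treewidth. Any graph with an edge has treewidth ≥ 1, and G has the edge 3–2. Therefore the treewidth is 1.

Treewidth 1.
Bags: B1 = {2, 3}  B2 = {3, 8}  B3 = {3, 6}  B4 = {1, 2}  B5 = {3, 4}  B6 = {0, 3}  B7 = {3, 7}  B8 = {2, 5}
Tree: B1–B2, B2–B3, B1–B4, B1–B5, B3–B6, B6–B7, B4–B8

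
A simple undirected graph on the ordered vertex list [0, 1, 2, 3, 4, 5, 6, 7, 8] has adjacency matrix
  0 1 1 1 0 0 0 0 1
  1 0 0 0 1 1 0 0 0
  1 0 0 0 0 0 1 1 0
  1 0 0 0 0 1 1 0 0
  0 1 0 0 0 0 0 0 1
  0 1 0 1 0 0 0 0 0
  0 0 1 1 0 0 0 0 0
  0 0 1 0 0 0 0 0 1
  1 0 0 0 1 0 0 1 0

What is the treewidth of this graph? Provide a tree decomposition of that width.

Treewidth 3.
Bags: B1 = {1, 4, 5, 8}  B2 = {0, 1, 5, 8}  B3 = {0, 3, 5, 8}  B4 = {0, 3, 7, 8}  B5 = {0, 2, 3, 7}  B6 = {2, 3, 6, 7}
Tree: B1–B2, B2–B3, B3–B4, B4–B5, B5–B6

Every bag has size at most 4, so the width is 4 − 1 = 3 and tw(G) ≤ 3. For the lower bound: the 4 vertex sets {1,4,5}, {8}, {0}, {2,3,6,7} are disjoint, each induces a connected subgraph, and every pair is joined by at least one edge of G. Contracting each set to a single vertex therefore yields K_{4} as a minor, and since treewidth is minor-monotone, tw(G) ≥ tw(K_{4}) = 3. Hence tw(G) = 3 exactly.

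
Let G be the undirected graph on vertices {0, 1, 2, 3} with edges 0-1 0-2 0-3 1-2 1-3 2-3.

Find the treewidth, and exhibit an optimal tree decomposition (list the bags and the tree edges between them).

Treewidth 3.
One such decomposition:
Bags: B1 = {0, 1, 2, 3}
Tree: (single bag)

With just one bag of size 4, the width is 4 − 1 = 3, so tw(G) ≤ 3. For the lower bound, the 4 vertices {0, 1, 2, 3} are pairwise adjacent, and any tree decomposition puts a clique entirely inside one bag — forcing width ≥ 3. The upper and lower bounds meet at 3, so that is the treewidth.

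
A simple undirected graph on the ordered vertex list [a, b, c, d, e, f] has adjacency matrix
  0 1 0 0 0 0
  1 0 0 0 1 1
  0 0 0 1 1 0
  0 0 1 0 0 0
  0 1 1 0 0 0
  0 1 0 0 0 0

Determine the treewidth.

A width-1 tree decomposition is:
Bags: B1 = {c, e}  B2 = {b, e}  B3 = {b, f}  B4 = {a, b}  B5 = {c, d}
Tree: B1–B2, B2–B3, B2–B4, B1–B5
Every bag has size at most 2, so the width is 2 − 1 = 1 and tw(G) ≤ 1. G has an edge, so its treewidth is at least 1. Hence tw(G) = 1 exactly.

1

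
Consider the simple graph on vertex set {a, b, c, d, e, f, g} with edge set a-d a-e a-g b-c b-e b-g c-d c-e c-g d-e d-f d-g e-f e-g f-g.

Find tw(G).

3

A width-3 tree decomposition is:
Bags: B1 = {d, e, f, g}  B2 = {c, d, e, g}  B3 = {b, c, e, g}  B4 = {a, d, e, g}
Tree: B1–B2, B2–B3, B2–B4
Every bag has size at most 4, so the width is 4 − 1 = 3 and tw(G) ≤ 3. On the other hand G contains the 4-clique {d, e, f, g}. A clique must lie in a single bag of any decomposition, so no decomposition can have width below 3. Combining the bounds, tw(G) = 3.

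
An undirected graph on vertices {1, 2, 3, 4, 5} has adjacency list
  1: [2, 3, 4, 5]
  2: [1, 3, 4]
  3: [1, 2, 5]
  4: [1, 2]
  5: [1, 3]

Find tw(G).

2

A width-2 tree decomposition is:
Bags: B1 = {1, 2, 3}  B2 = {1, 2, 4}  B3 = {1, 3, 5}
Tree: B1–B2, B1–B3
The largest bag has 3 vertices, giving width 2; this decomposition certifies tw(G) ≤ 2. For the lower bound, the 3 vertices {1, 2, 3} are pairwise adjacent, and any tree decomposition puts a clique entirely inside one bag — forcing width ≥ 2. Therefore the treewidth is 2.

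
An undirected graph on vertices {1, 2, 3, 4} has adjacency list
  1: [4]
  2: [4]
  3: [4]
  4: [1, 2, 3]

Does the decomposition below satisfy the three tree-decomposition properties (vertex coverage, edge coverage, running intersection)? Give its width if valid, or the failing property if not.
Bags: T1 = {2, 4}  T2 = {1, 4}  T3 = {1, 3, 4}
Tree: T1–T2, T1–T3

A tree decomposition must satisfy three properties: every vertex lies in some bag; for every edge, both endpoints lie together in some bag; and for every vertex, the bags containing it form a connected subtree. Here bags containing vertex 1 are not connected in the tree, so the decomposition is invalid.

No — bags containing vertex 1 are not connected in the tree.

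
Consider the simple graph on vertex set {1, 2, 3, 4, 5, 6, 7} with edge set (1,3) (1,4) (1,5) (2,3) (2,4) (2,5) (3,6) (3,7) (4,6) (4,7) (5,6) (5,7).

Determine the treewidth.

A width-3 tree decomposition is:
Bags: B1 = {2, 3, 4, 5}  B2 = {3, 4, 5, 7}  B3 = {3, 4, 5, 6}  B4 = {1, 3, 4, 5}
Tree: B1–B2, B2–B3, B3–B4
The largest bag has 4 vertices, giving width 3; this decomposition certifies tw(G) ≤ 3. For the lower bound: the 4 vertex sets {2,4}, {5,7}, {3}, {6} are disjoint, each induces a connected subgraph, and every pair is joined by at least one edge of G. Contracting each set to a single vertex therefore yields K_{4} as a minor, and since treewidth is minor-monotone, tw(G) ≥ tw(K_{4}) = 3. Hence tw(G) = 3 exactly.

3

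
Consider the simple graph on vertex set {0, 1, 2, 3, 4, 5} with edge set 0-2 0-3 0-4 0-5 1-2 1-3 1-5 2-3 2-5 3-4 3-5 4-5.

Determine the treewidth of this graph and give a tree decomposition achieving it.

Every bag has size at most 4, so the width is 4 − 1 = 3 and tw(G) ≤ 3. For the lower bound, the 4 vertices {0, 2, 3, 5} are pairwise adjacent, and any tree decomposition puts a clique entirely inside one bag — forcing width ≥ 3. The upper and lower bounds meet at 3, so that is the treewidth.

Treewidth 3.
Bags: B1 = {0, 2, 3, 5}  B2 = {1, 2, 3, 5}  B3 = {0, 3, 4, 5}
Tree: B1–B2, B1–B3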